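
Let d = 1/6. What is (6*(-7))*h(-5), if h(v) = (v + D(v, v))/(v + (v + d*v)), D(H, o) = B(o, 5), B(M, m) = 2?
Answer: -756/65 ≈ -11.631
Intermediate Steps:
d = ⅙ ≈ 0.16667
D(H, o) = 2
h(v) = 6*(2 + v)/(13*v) (h(v) = (v + 2)/(v + (v + v/6)) = (2 + v)/(v + 7*v/6) = (2 + v)/((13*v/6)) = (2 + v)*(6/(13*v)) = 6*(2 + v)/(13*v))
(6*(-7))*h(-5) = (6*(-7))*((6/13)*(2 - 5)/(-5)) = -252*(-1)*(-3)/(13*5) = -42*18/65 = -756/65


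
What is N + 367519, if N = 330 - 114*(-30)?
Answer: 371269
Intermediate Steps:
N = 3750 (N = 330 + 3420 = 3750)
N + 367519 = 3750 + 367519 = 371269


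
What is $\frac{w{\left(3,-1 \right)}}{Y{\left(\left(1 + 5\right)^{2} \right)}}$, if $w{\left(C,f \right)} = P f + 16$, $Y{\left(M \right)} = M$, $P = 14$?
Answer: $\frac{1}{18} \approx 0.055556$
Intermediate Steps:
$w{\left(C,f \right)} = 16 + 14 f$ ($w{\left(C,f \right)} = 14 f + 16 = 16 + 14 f$)
$\frac{w{\left(3,-1 \right)}}{Y{\left(\left(1 + 5\right)^{2} \right)}} = \frac{16 + 14 \left(-1\right)}{\left(1 + 5\right)^{2}} = \frac{16 - 14}{6^{2}} = \frac{2}{36} = 2 \cdot \frac{1}{36} = \frac{1}{18}$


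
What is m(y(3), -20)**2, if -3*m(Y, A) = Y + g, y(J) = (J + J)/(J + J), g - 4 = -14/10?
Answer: 36/25 ≈ 1.4400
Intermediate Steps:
g = 13/5 (g = 4 - 14/10 = 4 - 14*1/10 = 4 - 7/5 = 13/5 ≈ 2.6000)
y(J) = 1 (y(J) = (2*J)/((2*J)) = (2*J)*(1/(2*J)) = 1)
m(Y, A) = -13/15 - Y/3 (m(Y, A) = -(Y + 13/5)/3 = -(13/5 + Y)/3 = -13/15 - Y/3)
m(y(3), -20)**2 = (-13/15 - 1/3*1)**2 = (-13/15 - 1/3)**2 = (-6/5)**2 = 36/25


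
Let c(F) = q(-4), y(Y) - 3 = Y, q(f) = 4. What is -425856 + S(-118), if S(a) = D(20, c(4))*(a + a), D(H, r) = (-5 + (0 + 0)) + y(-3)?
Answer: -424676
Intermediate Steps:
y(Y) = 3 + Y
c(F) = 4
D(H, r) = -5 (D(H, r) = (-5 + (0 + 0)) + (3 - 3) = (-5 + 0) + 0 = -5 + 0 = -5)
S(a) = -10*a (S(a) = -5*(a + a) = -10*a)
-425856 + S(-118) = -425856 - 10*(-118) = -425856 + 1180 = -424676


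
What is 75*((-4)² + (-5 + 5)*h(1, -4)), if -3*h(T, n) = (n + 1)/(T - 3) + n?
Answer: 1200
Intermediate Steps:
h(T, n) = -n/3 - (1 + n)/(3*(-3 + T)) (h(T, n) = -((n + 1)/(T - 3) + n)/3 = -((1 + n)/(-3 + T) + n)/3 = -(n + (1 + n)/(-3 + T))/3 = -n/3 - (1 + n)/(3*(-3 + T)))
75*((-4)² + (-5 + 5)*h(1, -4)) = 75*((-4)² + (-5 + 5)*((-1 + 2*(-4) - 1*1*(-4))/(3*(-3 + 1)))) = 75*(16 + 0*((⅓)*(-1 - 8 + 4)/(-2))) = 75*(16 + 0*((⅓)*(-½)*(-5))) = 75*(16 + 0*(⅚)) = 75*(16 + 0) = 75*16 = 1200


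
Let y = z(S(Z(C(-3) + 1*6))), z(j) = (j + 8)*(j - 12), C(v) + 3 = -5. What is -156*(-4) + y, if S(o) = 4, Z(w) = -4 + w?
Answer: 528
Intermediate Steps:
C(v) = -8 (C(v) = -3 - 5 = -8)
z(j) = (-12 + j)*(8 + j) (z(j) = (8 + j)*(-12 + j) = (-12 + j)*(8 + j))
y = -96 (y = -96 + 4² - 4*4 = -96 + 16 - 16 = -96)
-156*(-4) + y = -156*(-4) - 96 = 624 - 96 = 528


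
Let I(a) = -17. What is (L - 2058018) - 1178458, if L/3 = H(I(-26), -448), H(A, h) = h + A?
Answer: -3237871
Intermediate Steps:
H(A, h) = A + h
L = -1395 (L = 3*(-17 - 448) = 3*(-465) = -1395)
(L - 2058018) - 1178458 = (-1395 - 2058018) - 1178458 = -2059413 - 1178458 = -3237871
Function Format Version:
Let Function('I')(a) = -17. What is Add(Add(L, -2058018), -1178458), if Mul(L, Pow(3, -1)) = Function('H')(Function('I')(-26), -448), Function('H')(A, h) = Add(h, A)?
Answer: -3237871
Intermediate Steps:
Function('H')(A, h) = Add(A, h)
L = -1395 (L = Mul(3, Add(-17, -448)) = Mul(3, -465) = -1395)
Add(Add(L, -2058018), -1178458) = Add(Add(-1395, -2058018), -1178458) = Add(-2059413, -1178458) = -3237871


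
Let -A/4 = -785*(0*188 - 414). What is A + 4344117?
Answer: 3044157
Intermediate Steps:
A = -1299960 (A = -(-3140)*(0*188 - 414) = -(-3140)*(0 - 414) = -(-3140)*(-414) = -4*324990 = -1299960)
A + 4344117 = -1299960 + 4344117 = 3044157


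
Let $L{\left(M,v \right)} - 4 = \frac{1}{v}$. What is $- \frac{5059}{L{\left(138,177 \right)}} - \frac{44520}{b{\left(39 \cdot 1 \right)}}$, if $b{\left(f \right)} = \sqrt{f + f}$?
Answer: $- \frac{895443}{709} - \frac{7420 \sqrt{78}}{13} \approx -6303.9$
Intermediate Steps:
$b{\left(f \right)} = \sqrt{2} \sqrt{f}$ ($b{\left(f \right)} = \sqrt{2 f} = \sqrt{2} \sqrt{f}$)
$L{\left(M,v \right)} = 4 + \frac{1}{v}$
$- \frac{5059}{L{\left(138,177 \right)}} - \frac{44520}{b{\left(39 \cdot 1 \right)}} = - \frac{5059}{4 + \frac{1}{177}} - \frac{44520}{\sqrt{2} \sqrt{39 \cdot 1}} = - \frac{5059}{4 + \frac{1}{177}} - \frac{44520}{\sqrt{2} \sqrt{39}} = - \frac{5059}{\frac{709}{177}} - \frac{44520}{\sqrt{78}} = \left(-5059\right) \frac{177}{709} - 44520 \frac{\sqrt{78}}{78} = - \frac{895443}{709} - \frac{7420 \sqrt{78}}{13}$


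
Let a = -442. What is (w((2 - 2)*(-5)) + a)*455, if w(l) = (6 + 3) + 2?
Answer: -196105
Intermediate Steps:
w(l) = 11 (w(l) = 9 + 2 = 11)
(w((2 - 2)*(-5)) + a)*455 = (11 - 442)*455 = -431*455 = -196105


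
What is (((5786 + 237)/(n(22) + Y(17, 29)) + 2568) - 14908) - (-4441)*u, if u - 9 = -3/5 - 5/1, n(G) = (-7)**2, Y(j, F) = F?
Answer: 1106281/390 ≈ 2836.6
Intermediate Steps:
n(G) = 49
u = 17/5 (u = 9 + (-3/5 - 5/1) = 9 + (-3*1/5 - 5*1) = 9 + (-3/5 - 5) = 9 - 28/5 = 17/5 ≈ 3.4000)
(((5786 + 237)/(n(22) + Y(17, 29)) + 2568) - 14908) - (-4441)*u = (((5786 + 237)/(49 + 29) + 2568) - 14908) - (-4441)*17/5 = ((6023/78 + 2568) - 14908) - 1*(-75497/5) = ((6023*(1/78) + 2568) - 14908) + 75497/5 = ((6023/78 + 2568) - 14908) + 75497/5 = (206327/78 - 14908) + 75497/5 = -956497/78 + 75497/5 = 1106281/390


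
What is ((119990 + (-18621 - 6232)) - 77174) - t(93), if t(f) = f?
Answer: 17870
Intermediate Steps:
((119990 + (-18621 - 6232)) - 77174) - t(93) = ((119990 + (-18621 - 6232)) - 77174) - 1*93 = ((119990 - 24853) - 77174) - 93 = (95137 - 77174) - 93 = 17963 - 93 = 17870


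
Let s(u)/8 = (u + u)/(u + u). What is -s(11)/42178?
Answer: -4/21089 ≈ -0.00018967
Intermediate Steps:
s(u) = 8 (s(u) = 8*((u + u)/(u + u)) = 8*((2*u)/((2*u))) = 8*((2*u)*(1/(2*u))) = 8*1 = 8)
-s(11)/42178 = -1*8/42178 = -8*1/42178 = -4/21089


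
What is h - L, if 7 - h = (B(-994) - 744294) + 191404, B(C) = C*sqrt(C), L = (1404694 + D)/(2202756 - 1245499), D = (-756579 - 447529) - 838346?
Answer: 529265161289/957257 + 994*I*sqrt(994) ≈ 5.529e+5 + 31339.0*I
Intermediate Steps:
D = -2042454 (D = -1204108 - 838346 = -2042454)
L = -637760/957257 (L = (1404694 - 2042454)/(2202756 - 1245499) = -637760/957257 ≈ -0.66624)
B(C) = C**(3/2)
h = 552897 + 994*I*sqrt(994) (h = 7 - (((-994)**(3/2) - 744294) + 191404) = 7 - ((-994*I*sqrt(994) - 744294) + 191404) = 7 - ((-744294 - 994*I*sqrt(994)) + 191404) = 7 - (-552890 - 994*I*sqrt(994)) = 7 + (552890 + 994*I*sqrt(994)) = 552897 + 994*I*sqrt(994) ≈ 5.529e+5 + 31339.0*I)
h - L = (552897 + 994*I*sqrt(994)) - 1*(-637760/957257) = (552897 + 994*I*sqrt(994)) + 637760/957257 = 529265161289/957257 + 994*I*sqrt(994)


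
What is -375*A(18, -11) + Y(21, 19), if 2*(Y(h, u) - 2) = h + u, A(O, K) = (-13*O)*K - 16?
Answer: -959228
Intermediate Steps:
A(O, K) = -16 - 13*K*O (A(O, K) = -13*K*O - 16 = -16 - 13*K*O)
Y(h, u) = 2 + h/2 + u/2 (Y(h, u) = 2 + (h + u)/2 = 2 + (h/2 + u/2) = 2 + h/2 + u/2)
-375*A(18, -11) + Y(21, 19) = -375*(-16 - 13*(-11)*18) + (2 + (1/2)*21 + (1/2)*19) = -375*(-16 + 2574) + (2 + 21/2 + 19/2) = -375*2558 + 22 = -959250 + 22 = -959228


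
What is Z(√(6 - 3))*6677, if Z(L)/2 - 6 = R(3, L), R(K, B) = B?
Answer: 80124 + 13354*√3 ≈ 1.0325e+5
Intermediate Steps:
Z(L) = 12 + 2*L
Z(√(6 - 3))*6677 = (12 + 2*√(6 - 3))*6677 = (12 + 2*√3)*6677 = 80124 + 13354*√3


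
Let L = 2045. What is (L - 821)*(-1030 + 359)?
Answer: -821304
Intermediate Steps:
(L - 821)*(-1030 + 359) = (2045 - 821)*(-1030 + 359) = 1224*(-671) = -821304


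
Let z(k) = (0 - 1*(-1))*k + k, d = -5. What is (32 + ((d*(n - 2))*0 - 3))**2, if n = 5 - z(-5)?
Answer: 841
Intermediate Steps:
z(k) = 2*k (z(k) = (0 + 1)*k + k = 1*k + k = k + k = 2*k)
n = 15 (n = 5 - 2*(-5) = 5 - 1*(-10) = 5 + 10 = 15)
(32 + ((d*(n - 2))*0 - 3))**2 = (32 + (-5*(15 - 2)*0 - 3))**2 = (32 + (-5*13*0 - 3))**2 = (32 + (-65*0 - 3))**2 = (32 + (0 - 3))**2 = (32 - 3)**2 = 29**2 = 841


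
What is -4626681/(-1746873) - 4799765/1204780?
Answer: -187363143311/140306510196 ≈ -1.3354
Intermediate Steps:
-4626681/(-1746873) - 4799765/1204780 = -4626681*(-1/1746873) - 4799765*1/1204780 = 1542227/582291 - 959953/240956 = -187363143311/140306510196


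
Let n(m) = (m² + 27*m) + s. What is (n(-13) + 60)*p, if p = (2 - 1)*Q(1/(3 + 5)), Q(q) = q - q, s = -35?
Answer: 0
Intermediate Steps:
Q(q) = 0
n(m) = -35 + m² + 27*m (n(m) = (m² + 27*m) - 35 = -35 + m² + 27*m)
p = 0 (p = (2 - 1)*0 = 1*0 = 0)
(n(-13) + 60)*p = ((-35 + (-13)² + 27*(-13)) + 60)*0 = ((-35 + 169 - 351) + 60)*0 = (-217 + 60)*0 = -157*0 = 0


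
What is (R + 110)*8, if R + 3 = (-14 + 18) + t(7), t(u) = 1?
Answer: 896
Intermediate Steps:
R = 2 (R = -3 + ((-14 + 18) + 1) = -3 + (4 + 1) = -3 + 5 = 2)
(R + 110)*8 = (2 + 110)*8 = 112*8 = 896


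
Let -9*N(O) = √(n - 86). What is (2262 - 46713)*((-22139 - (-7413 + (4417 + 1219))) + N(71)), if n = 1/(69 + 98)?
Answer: 905111262 + 4939*I*√2398287/167 ≈ 9.0511e+8 + 45801.0*I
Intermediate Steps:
n = 1/167 ≈ 0.0059880
N(O) = -I*√2398287/1503 (N(O) = -√(1/167 - 86)/9 = -I*√2398287/1503)
(2262 - 46713)*((-22139 - (-7413 + (4417 + 1219))) + N(71)) = (2262 - 46713)*((-22139 - (-7413 + (4417 + 1219))) - I*√2398287/1503) = -44451*((-22139 - (-7413 + 5636)) - I*√2398287/1503) = -44451*((-22139 - 1*(-1777)) - I*√2398287/1503) = -44451*((-22139 + 1777) - I*√2398287/1503) = -44451*(-20362 - I*√2398287/1503) = 905111262 + 4939*I*√2398287/167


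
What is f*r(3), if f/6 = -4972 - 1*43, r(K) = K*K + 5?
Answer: -421260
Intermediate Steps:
r(K) = 5 + K² (r(K) = K² + 5 = 5 + K²)
f = -30090 (f = 6*(-4972 - 1*43) = 6*(-4972 - 43) = 6*(-5015) = -30090)
f*r(3) = -30090*(5 + 3²) = -30090*(5 + 9) = -30090*14 = -421260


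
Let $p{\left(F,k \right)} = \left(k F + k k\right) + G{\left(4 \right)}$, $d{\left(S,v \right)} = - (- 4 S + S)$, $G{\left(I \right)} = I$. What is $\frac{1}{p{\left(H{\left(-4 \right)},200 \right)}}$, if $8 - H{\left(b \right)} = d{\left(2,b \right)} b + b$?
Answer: $\frac{1}{47204} \approx 2.1185 \cdot 10^{-5}$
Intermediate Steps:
$d{\left(S,v \right)} = 3 S$ ($d{\left(S,v \right)} = - \left(-3\right) S = 3 S$)
$H{\left(b \right)} = 8 - 7 b$ ($H{\left(b \right)} = 8 - \left(3 \cdot 2 b + b\right) = 8 - \left(6 b + b\right) = 8 - 7 b$)
$p{\left(F,k \right)} = 4 + k^{2} + F k$ ($p{\left(F,k \right)} = \left(k F + k k\right) + 4 = \left(F k + k^{2}\right) + 4 = \left(k^{2} + F k\right) + 4 = 4 + k^{2} + F k$)
$\frac{1}{p{\left(H{\left(-4 \right)},200 \right)}} = \frac{1}{4 + 200^{2} + \left(8 - -28\right) 200} = \frac{1}{4 + 40000 + \left(8 + 28\right) 200} = \frac{1}{4 + 40000 + 36 \cdot 200} = \frac{1}{4 + 40000 + 7200} = \frac{1}{47204}$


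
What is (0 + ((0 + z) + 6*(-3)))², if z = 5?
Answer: 169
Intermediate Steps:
(0 + ((0 + z) + 6*(-3)))² = (0 + ((0 + 5) + 6*(-3)))² = (0 + (5 - 18))² = (0 - 13)² = (-13)² = 169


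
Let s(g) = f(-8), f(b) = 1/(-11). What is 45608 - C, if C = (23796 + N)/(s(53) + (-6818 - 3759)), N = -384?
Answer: 1326664279/29087 ≈ 45610.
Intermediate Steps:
f(b) = -1/11
s(g) = -1/11
C = -64383/29087 (C = (23796 - 384)/(-1/11 + (-6818 - 3759)) = 23412/(-1/11 - 10577) = 23412/(-116348/11) = 23412*(-11/116348) = -64383/29087 ≈ -2.2135)
45608 - C = 45608 - 1*(-64383/29087) = 45608 + 64383/29087 = 1326664279/29087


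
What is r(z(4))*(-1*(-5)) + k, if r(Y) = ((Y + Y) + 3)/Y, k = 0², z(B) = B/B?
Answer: 25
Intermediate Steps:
z(B) = 1
k = 0
r(Y) = (3 + 2*Y)/Y (r(Y) = (2*Y + 3)/Y = (3 + 2*Y)/Y)
r(z(4))*(-1*(-5)) + k = (2 + 3/1)*(-1*(-5)) + 0 = (2 + 3*1)*5 + 0 = (2 + 3)*5 + 0 = 5*5 + 0 = 25 + 0 = 25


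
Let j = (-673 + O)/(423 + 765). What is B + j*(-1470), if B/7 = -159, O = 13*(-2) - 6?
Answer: -15883/66 ≈ -240.65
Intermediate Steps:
O = -32 (O = -26 - 6 = -32)
j = -235/396 (j = (-673 - 32)/(423 + 765) = -705/1188 = -705*1/1188 = -235/396 ≈ -0.59343)
B = -1113 (B = 7*(-159) = -1113)
B + j*(-1470) = -1113 - 235/396*(-1470) = -1113 + 57575/66 = -15883/66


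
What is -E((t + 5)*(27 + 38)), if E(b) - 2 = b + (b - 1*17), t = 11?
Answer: -2065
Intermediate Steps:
E(b) = -15 + 2*b (E(b) = 2 + (b + (b - 1*17)) = 2 + (b + (b - 17)) = 2 + (b + (-17 + b)) = 2 + (-17 + 2*b) = -15 + 2*b)
-E((t + 5)*(27 + 38)) = -(-15 + 2*((11 + 5)*(27 + 38))) = -(-15 + 2*(16*65)) = -(-15 + 2*1040) = -(-15 + 2080) = -1*2065 = -2065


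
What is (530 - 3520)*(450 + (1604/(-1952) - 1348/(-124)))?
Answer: -10404639375/7564 ≈ -1.3755e+6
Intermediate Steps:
(530 - 3520)*(450 + (1604/(-1952) - 1348/(-124))) = -2990*(450 + (1604*(-1/1952) - 1348*(-1/124))) = -2990*(450 + (-401/488 + 337/31)) = -2990*(450 + 152025/15128) = -2990*6959625/15128 = -10404639375/7564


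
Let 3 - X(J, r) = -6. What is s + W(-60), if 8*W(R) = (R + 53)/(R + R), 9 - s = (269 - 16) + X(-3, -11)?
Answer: -242873/960 ≈ -252.99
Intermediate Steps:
X(J, r) = 9 (X(J, r) = 3 - 1*(-6) = 3 + 6 = 9)
s = -253 (s = 9 - ((269 - 16) + 9) = 9 - (253 + 9) = 9 - 1*262 = 9 - 262 = -253)
W(R) = (53 + R)/(16*R) (W(R) = ((R + 53)/(R + R))/8 = ((53 + R)/((2*R)))/8 = ((53 + R)*(1/(2*R)))/8 = ((53 + R)/(2*R))/8 = (53 + R)/(16*R))
s + W(-60) = -253 + (1/16)*(53 - 60)/(-60) = -253 + (1/16)*(-1/60)*(-7) = -253 + 7/960 = -242873/960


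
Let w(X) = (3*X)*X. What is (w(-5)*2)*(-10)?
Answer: -1500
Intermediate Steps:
w(X) = 3*X²
(w(-5)*2)*(-10) = ((3*(-5)²)*2)*(-10) = ((3*25)*2)*(-10) = (75*2)*(-10) = 150*(-10) = -1500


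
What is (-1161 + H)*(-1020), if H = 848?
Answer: 319260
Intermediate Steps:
(-1161 + H)*(-1020) = (-1161 + 848)*(-1020) = -313*(-1020) = 319260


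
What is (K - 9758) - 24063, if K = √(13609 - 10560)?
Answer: -33821 + √3049 ≈ -33766.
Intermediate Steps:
K = √3049 ≈ 55.218
(K - 9758) - 24063 = (√3049 - 9758) - 24063 = (-9758 + √3049) - 24063 = -33821 + √3049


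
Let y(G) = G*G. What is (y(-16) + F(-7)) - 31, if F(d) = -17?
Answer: 208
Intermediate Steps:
y(G) = G²
(y(-16) + F(-7)) - 31 = ((-16)² - 17) - 31 = (256 - 17) - 31 = 239 - 31 = 208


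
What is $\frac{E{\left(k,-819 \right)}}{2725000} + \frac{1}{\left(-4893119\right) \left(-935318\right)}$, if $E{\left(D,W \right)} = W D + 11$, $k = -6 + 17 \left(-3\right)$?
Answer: $\frac{490139450911893}{28603889230262500} \approx 0.017135$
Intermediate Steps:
$k = -57$ ($k = -6 - 51 = -57$)
$E{\left(D,W \right)} = 11 + D W$ ($E{\left(D,W \right)} = D W + 11 = 11 + D W$)
$\frac{E{\left(k,-819 \right)}}{2725000} + \frac{1}{\left(-4893119\right) \left(-935318\right)} = \frac{11 - -46683}{2725000} + \frac{1}{\left(-4893119\right) \left(-935318\right)} = \left(11 + 46683\right) \frac{1}{2725000} - - \frac{1}{4576622276842} = 46694 \cdot \frac{1}{2725000} + \frac{1}{4576622276842} = \frac{23347}{1362500} + \frac{1}{4576622276842} = \frac{490139450911893}{28603889230262500}$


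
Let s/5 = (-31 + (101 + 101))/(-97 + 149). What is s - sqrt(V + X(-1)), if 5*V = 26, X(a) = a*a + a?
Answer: 855/52 - sqrt(130)/5 ≈ 14.162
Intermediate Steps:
X(a) = a + a**2 (X(a) = a**2 + a = a + a**2)
V = 26/5 (V = (1/5)*26 = 26/5 ≈ 5.2000)
s = 855/52 (s = 5*((-31 + (101 + 101))/(-97 + 149)) = 5*((-31 + 202)/52) = 5*(171*(1/52)) = 5*(171/52) = 855/52 ≈ 16.442)
s - sqrt(V + X(-1)) = 855/52 - sqrt(26/5 - (1 - 1)) = 855/52 - sqrt(26/5 - 1*0) = 855/52 - sqrt(26/5 + 0) = 855/52 - sqrt(26/5) = 855/52 - sqrt(130)/5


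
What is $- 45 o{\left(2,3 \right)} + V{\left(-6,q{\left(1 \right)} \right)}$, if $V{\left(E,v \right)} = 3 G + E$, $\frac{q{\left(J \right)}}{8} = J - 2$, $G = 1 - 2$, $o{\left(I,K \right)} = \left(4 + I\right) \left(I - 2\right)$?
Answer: $-9$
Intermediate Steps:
$o{\left(I,K \right)} = \left(-2 + I\right) \left(4 + I\right)$ ($o{\left(I,K \right)} = \left(4 + I\right) \left(-2 + I\right) = \left(-2 + I\right) \left(4 + I\right)$)
$G = -1$
$q{\left(J \right)} = -16 + 8 J$ ($q{\left(J \right)} = 8 \left(J - 2\right) = 8 \left(-2 + J\right) = -16 + 8 J$)
$V{\left(E,v \right)} = -3 + E$ ($V{\left(E,v \right)} = 3 \left(-1\right) + E = -3 + E$)
$- 45 o{\left(2,3 \right)} + V{\left(-6,q{\left(1 \right)} \right)} = - 45 \left(-8 + 2^{2} + 2 \cdot 2\right) - 9 = - 45 \left(-8 + 4 + 4\right) - 9 = \left(-45\right) 0 - 9 = 0 - 9 = -9$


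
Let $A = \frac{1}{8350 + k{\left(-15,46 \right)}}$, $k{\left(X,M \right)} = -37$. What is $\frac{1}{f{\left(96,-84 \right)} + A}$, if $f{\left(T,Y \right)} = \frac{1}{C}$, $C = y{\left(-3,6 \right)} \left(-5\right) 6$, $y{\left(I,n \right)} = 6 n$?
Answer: $- \frac{2992680}{2411} \approx -1241.3$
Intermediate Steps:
$C = -1080$ ($C = 6 \cdot 6 \left(-5\right) 6 = 36 \left(-5\right) 6 = \left(-180\right) 6 = -1080$)
$f{\left(T,Y \right)} = - \frac{1}{1080}$ ($f{\left(T,Y \right)} = \frac{1}{-1080} = - \frac{1}{1080}$)
$A = \frac{1}{8313}$ ($A = \frac{1}{8350 - 37} = \frac{1}{8313} \approx 0.00012029$)
$\frac{1}{f{\left(96,-84 \right)} + A} = \frac{1}{- \frac{1}{1080} + \frac{1}{8313}} = \frac{1}{- \frac{2411}{2992680}} = - \frac{2992680}{2411}$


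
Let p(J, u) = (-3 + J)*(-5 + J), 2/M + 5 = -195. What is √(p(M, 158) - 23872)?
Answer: I*√238569199/100 ≈ 154.46*I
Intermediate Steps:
M = -1/100 (M = 2/(-5 - 195) = 2/(-200) = 2*(-1/200) = -1/100 ≈ -0.010000)
p(J, u) = (-5 + J)*(-3 + J)
√(p(M, 158) - 23872) = √((15 + (-1/100)² - 8*(-1/100)) - 23872) = √((15 + 1/10000 + 2/25) - 23872) = √(150801/10000 - 23872) = √(-238569199/10000) = I*√238569199/100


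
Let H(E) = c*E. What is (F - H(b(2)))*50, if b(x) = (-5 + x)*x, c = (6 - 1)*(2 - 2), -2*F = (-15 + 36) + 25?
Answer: -1150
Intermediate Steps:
F = -23 (F = -((-15 + 36) + 25)/2 = -(21 + 25)/2 = -½*46 = -23)
c = 0 (c = 5*0 = 0)
b(x) = x*(-5 + x)
H(E) = 0 (H(E) = 0*E = 0)
(F - H(b(2)))*50 = (-23 - 1*0)*50 = (-23 + 0)*50 = -23*50 = -1150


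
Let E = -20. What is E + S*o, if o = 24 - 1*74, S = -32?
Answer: 1580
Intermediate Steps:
o = -50 (o = 24 - 74 = -50)
E + S*o = -20 - 32*(-50) = -20 + 1600 = 1580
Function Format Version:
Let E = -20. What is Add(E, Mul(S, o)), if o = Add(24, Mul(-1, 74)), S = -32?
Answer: 1580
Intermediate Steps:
o = -50 (o = Add(24, -74) = -50)
Add(E, Mul(S, o)) = Add(-20, Mul(-32, -50)) = Add(-20, 1600) = 1580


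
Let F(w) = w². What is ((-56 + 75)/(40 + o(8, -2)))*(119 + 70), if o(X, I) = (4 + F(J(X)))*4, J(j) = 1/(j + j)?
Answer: 76608/1195 ≈ 64.107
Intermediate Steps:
J(j) = 1/(2*j)
o(X, I) = 16 + X⁻² (o(X, I) = (4 + (1/(2*X))²)*4 = (4 + 1/(4*X²))*4 = 16 + X⁻²)
((-56 + 75)/(40 + o(8, -2)))*(119 + 70) = ((-56 + 75)/(40 + (16 + 8⁻²)))*(119 + 70) = (19/(40 + (16 + 1/64)))*189 = (19/(40 + 1025/64))*189 = (19/(3585/64))*189 = (19*(64/3585))*189 = (1216/3585)*189 = 76608/1195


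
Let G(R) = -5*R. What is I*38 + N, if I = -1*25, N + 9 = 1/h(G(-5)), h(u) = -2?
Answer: -1919/2 ≈ -959.50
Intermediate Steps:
N = -19/2 (N = -9 + 1/(-2) = -9 - ½ = -19/2 ≈ -9.5000)
I = -25
I*38 + N = -25*38 - 19/2 = -950 - 19/2 = -1919/2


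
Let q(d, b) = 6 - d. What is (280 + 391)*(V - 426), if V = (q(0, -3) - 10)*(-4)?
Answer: -275110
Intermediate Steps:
V = 16 (V = ((6 - 1*0) - 10)*(-4) = ((6 + 0) - 10)*(-4) = (6 - 10)*(-4) = -4*(-4) = 16)
(280 + 391)*(V - 426) = (280 + 391)*(16 - 426) = 671*(-410) = -275110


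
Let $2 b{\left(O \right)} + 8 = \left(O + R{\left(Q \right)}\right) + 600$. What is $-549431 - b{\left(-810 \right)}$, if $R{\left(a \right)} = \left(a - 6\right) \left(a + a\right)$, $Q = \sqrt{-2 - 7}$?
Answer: $-549313 + 18 i \approx -5.4931 \cdot 10^{5} + 18.0 i$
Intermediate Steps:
$Q = 3 i$ ($Q = \sqrt{-9} = 3 i \approx 3.0 i$)
$R{\left(a \right)} = 2 a \left(-6 + a\right)$ ($R{\left(a \right)} = \left(-6 + a\right) 2 a = 2 a \left(-6 + a\right)$)
$b{\left(O \right)} = 296 + \frac{O}{2} + 3 i \left(-6 + 3 i\right)$ ($b{\left(O \right)} = -4 + \frac{\left(O + 2 \cdot 3 i \left(-6 + 3 i\right)\right) + 600}{2} = -4 + \frac{\left(O + 6 i \left(-6 + 3 i\right)\right) + 600}{2} = -4 + \frac{600 + O + 6 i \left(-6 + 3 i\right)}{2} = -4 + \left(300 + \frac{O}{2} + 3 i \left(-6 + 3 i\right)\right) = 296 + \frac{O}{2} + 3 i \left(-6 + 3 i\right)$)
$-549431 - b{\left(-810 \right)} = -549431 - \left(287 + \frac{1}{2} \left(-810\right) - 18 i\right) = -549431 - \left(287 - 405 - 18 i\right) = -549431 - \left(-118 - 18 i\right) = -549431 + \left(118 + 18 i\right) = -549313 + 18 i$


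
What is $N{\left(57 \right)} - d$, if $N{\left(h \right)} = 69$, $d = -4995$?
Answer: $5064$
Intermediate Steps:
$N{\left(57 \right)} - d = 69 - -4995 = 69 + 4995 = 5064$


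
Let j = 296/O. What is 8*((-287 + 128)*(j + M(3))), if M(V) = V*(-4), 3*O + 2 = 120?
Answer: 335808/59 ≈ 5691.7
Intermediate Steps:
O = 118/3 (O = -2/3 + (1/3)*120 = -2/3 + 40 = 118/3 ≈ 39.333)
M(V) = -4*V
j = 444/59 (j = 296/(118/3) = 296*(3/118) = 444/59 ≈ 7.5254)
8*((-287 + 128)*(j + M(3))) = 8*((-287 + 128)*(444/59 - 4*3)) = 8*(-159*(444/59 - 12)) = 8*(-159*(-264/59)) = 8*(41976/59) = 335808/59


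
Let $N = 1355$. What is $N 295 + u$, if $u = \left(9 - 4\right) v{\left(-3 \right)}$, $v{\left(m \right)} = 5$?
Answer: $399750$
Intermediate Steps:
$u = 25$ ($u = \left(9 - 4\right) 5 = 5 \cdot 5 = 25$)
$N 295 + u = 1355 \cdot 295 + 25 = 399725 + 25 = 399750$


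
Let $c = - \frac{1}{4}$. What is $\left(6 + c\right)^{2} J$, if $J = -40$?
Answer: $- \frac{2645}{2} \approx -1322.5$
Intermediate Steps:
$c = - \frac{1}{4}$ ($c = \left(-1\right) \frac{1}{4} = - \frac{1}{4} \approx -0.25$)
$\left(6 + c\right)^{2} J = \left(6 - \frac{1}{4}\right)^{2} \left(-40\right) = \left(\frac{23}{4}\right)^{2} \left(-40\right) = \frac{529}{16} \left(-40\right) = - \frac{2645}{2}$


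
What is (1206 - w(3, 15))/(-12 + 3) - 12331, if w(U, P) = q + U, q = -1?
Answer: -112183/9 ≈ -12465.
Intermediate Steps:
w(U, P) = -1 + U
(1206 - w(3, 15))/(-12 + 3) - 12331 = (1206 - (-1 + 3))/(-12 + 3) - 12331 = (1206 - 1*2)/(-9) - 12331 = -(1206 - 2)/9 - 12331 = -⅑*1204 - 12331 = -1204/9 - 12331 = -112183/9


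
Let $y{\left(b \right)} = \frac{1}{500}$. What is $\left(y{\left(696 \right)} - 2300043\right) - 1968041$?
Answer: $- \frac{2134041999}{500} \approx -4.2681 \cdot 10^{6}$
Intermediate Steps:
$y{\left(b \right)} = \frac{1}{500}$
$\left(y{\left(696 \right)} - 2300043\right) - 1968041 = \left(\frac{1}{500} - 2300043\right) - 1968041 = - \frac{1150021499}{500} - 1968041 = - \frac{2134041999}{500}$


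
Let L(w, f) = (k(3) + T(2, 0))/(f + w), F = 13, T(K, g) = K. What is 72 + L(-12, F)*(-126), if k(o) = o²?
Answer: -1314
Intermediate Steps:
L(w, f) = 11/(f + w) (L(w, f) = (3² + 2)/(f + w) = (9 + 2)/(f + w) = 11/(f + w))
72 + L(-12, F)*(-126) = 72 + (11/(13 - 12))*(-126) = 72 + (11/1)*(-126) = 72 + (11*1)*(-126) = 72 + 11*(-126) = 72 - 1386 = -1314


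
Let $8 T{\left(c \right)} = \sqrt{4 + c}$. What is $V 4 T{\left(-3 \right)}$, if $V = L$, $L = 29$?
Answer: $\frac{29}{2} \approx 14.5$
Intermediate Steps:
$T{\left(c \right)} = \frac{\sqrt{4 + c}}{8}$
$V = 29$
$V 4 T{\left(-3 \right)} = 29 \cdot 4 \frac{\sqrt{4 - 3}}{8} = 116 \frac{\sqrt{1}}{8} = 116 \cdot \frac{1}{8} \cdot 1 = 116 \cdot \frac{1}{8} = \frac{29}{2}$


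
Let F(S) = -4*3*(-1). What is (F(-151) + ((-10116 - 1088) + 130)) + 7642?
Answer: -3420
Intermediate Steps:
F(S) = 12 (F(S) = -12*(-1) = 12)
(F(-151) + ((-10116 - 1088) + 130)) + 7642 = (12 + ((-10116 - 1088) + 130)) + 7642 = (12 + (-11204 + 130)) + 7642 = (12 - 11074) + 7642 = -11062 + 7642 = -3420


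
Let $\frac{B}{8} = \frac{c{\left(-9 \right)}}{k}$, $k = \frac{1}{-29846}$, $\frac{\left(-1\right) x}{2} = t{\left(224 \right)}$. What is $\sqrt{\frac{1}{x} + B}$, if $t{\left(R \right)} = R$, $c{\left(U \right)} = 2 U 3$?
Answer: $\frac{\sqrt{40433928185}}{56} \approx 3590.8$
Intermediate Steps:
$c{\left(U \right)} = 6 U$
$x = -448$ ($x = \left(-2\right) 224 = -448$)
$k = - \frac{1}{29846} \approx -3.3505 \cdot 10^{-5}$
$B = 12893472$ ($B = 8 \frac{6 \left(-9\right)}{- \frac{1}{29846}} = 8 \left(\left(-54\right) \left(-29846\right)\right) = 8 \cdot 1611684 = 12893472$)
$\sqrt{\frac{1}{x} + B} = \sqrt{\frac{1}{-448} + 12893472} = \sqrt{- \frac{1}{448} + 12893472} = \sqrt{\frac{5776275455}{448}} = \frac{\sqrt{40433928185}}{56}$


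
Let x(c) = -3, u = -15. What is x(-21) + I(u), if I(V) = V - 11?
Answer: -29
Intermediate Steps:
I(V) = -11 + V
x(-21) + I(u) = -3 + (-11 - 15) = -3 - 26 = -29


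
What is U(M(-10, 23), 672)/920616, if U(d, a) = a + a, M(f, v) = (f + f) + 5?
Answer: 56/38359 ≈ 0.0014599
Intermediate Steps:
M(f, v) = 5 + 2*f (M(f, v) = 2*f + 5 = 5 + 2*f)
U(d, a) = 2*a
U(M(-10, 23), 672)/920616 = (2*672)/920616 = 1344*(1/920616) = 56/38359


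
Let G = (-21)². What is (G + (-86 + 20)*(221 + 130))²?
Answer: 516425625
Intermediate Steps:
G = 441
(G + (-86 + 20)*(221 + 130))² = (441 + (-86 + 20)*(221 + 130))² = (441 - 66*351)² = (441 - 23166)² = (-22725)² = 516425625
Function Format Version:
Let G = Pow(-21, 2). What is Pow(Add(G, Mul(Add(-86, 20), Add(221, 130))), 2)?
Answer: 516425625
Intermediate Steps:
G = 441
Pow(Add(G, Mul(Add(-86, 20), Add(221, 130))), 2) = Pow(Add(441, Mul(Add(-86, 20), Add(221, 130))), 2) = Pow(Add(441, Mul(-66, 351)), 2) = Pow(Add(441, -23166), 2) = Pow(-22725, 2) = 516425625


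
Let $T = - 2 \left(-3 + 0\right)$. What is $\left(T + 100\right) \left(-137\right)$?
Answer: $-14522$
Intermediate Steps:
$T = 6$ ($T = \left(-2\right) \left(-3\right) = 6$)
$\left(T + 100\right) \left(-137\right) = \left(6 + 100\right) \left(-137\right) = 106 \left(-137\right) = -14522$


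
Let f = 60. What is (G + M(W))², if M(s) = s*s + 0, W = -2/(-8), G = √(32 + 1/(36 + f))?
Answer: 24587/768 + √18438/192 ≈ 32.722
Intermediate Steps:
G = √18438/24 (G = √(32 + 1/(36 + 60)) = √(32 + 1/96) = √(3073/96) = √18438/24 ≈ 5.6578)
W = ¼ (W = -2*(-⅛) = ¼ ≈ 0.25000)
M(s) = s² (M(s) = s² + 0 = s²)
(G + M(W))² = (√18438/24 + (¼)²)² = (√18438/24 + 1/16)² = (1/16 + √18438/24)²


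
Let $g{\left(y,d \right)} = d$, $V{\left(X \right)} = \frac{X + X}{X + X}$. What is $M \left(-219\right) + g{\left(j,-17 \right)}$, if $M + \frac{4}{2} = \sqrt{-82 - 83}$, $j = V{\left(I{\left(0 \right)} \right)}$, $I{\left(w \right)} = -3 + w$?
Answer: $421 - 219 i \sqrt{165} \approx 421.0 - 2813.1 i$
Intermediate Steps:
$V{\left(X \right)} = 1$ ($V{\left(X \right)} = \frac{2 X}{2 X} = 2 X \frac{1}{2 X} = 1$)
$j = 1$
$M = -2 + i \sqrt{165}$ ($M = -2 + \sqrt{-82 - 83} = -2 + \sqrt{-165} = -2 + i \sqrt{165} \approx -2.0 + 12.845 i$)
$M \left(-219\right) + g{\left(j,-17 \right)} = \left(-2 + i \sqrt{165}\right) \left(-219\right) - 17 = \left(438 - 219 i \sqrt{165}\right) - 17 = 421 - 219 i \sqrt{165}$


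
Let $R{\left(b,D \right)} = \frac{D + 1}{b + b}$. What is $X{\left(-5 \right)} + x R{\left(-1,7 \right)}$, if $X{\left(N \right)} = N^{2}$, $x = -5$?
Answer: $45$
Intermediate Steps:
$R{\left(b,D \right)} = \frac{1 + D}{2 b}$
$X{\left(-5 \right)} + x R{\left(-1,7 \right)} = \left(-5\right)^{2} - 5 \frac{1 + 7}{2 \left(-1\right)} = 25 - 5 \cdot \frac{1}{2} \left(-1\right) 8 = 25 - -20 = 25 + 20 = 45$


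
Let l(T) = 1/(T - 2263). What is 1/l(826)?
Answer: -1437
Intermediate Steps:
l(T) = 1/(-2263 + T)
1/l(826) = 1/(1/(-2263 + 826)) = 1/(1/(-1437)) = 1/(-1/1437) = -1437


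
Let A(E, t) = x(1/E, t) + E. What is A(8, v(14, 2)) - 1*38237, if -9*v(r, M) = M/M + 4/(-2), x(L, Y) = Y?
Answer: -344060/9 ≈ -38229.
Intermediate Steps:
v(r, M) = 1/9 (v(r, M) = -(M/M + 4/(-2))/9 = -(1 + 4*(-1/2))/9 = -(1 - 2)/9 = -1/9*(-1) = 1/9)
A(E, t) = E + t (A(E, t) = t + E = E + t)
A(8, v(14, 2)) - 1*38237 = (8 + 1/9) - 1*38237 = 73/9 - 38237 = -344060/9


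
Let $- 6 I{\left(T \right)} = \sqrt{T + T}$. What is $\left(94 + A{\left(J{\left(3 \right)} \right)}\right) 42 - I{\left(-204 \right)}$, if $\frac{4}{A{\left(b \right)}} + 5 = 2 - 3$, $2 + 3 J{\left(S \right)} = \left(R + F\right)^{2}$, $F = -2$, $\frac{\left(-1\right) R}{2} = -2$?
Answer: $3920 + \frac{i \sqrt{102}}{3} \approx 3920.0 + 3.3665 i$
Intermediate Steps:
$R = 4$ ($R = \left(-2\right) \left(-2\right) = 4$)
$J{\left(S \right)} = \frac{2}{3}$ ($J{\left(S \right)} = - \frac{2}{3} + \frac{\left(4 - 2\right)^{2}}{3} = - \frac{2}{3} + \frac{2^{2}}{3} = - \frac{2}{3} + \frac{1}{3} \cdot 4 = - \frac{2}{3} + \frac{4}{3} = \frac{2}{3}$)
$A{\left(b \right)} = - \frac{2}{3}$ ($A{\left(b \right)} = \frac{4}{-5 + \left(2 - 3\right)} = \frac{4}{-5 - 1} = \frac{4}{-6} = 4 \left(- \frac{1}{6}\right) = - \frac{2}{3}$)
$I{\left(T \right)} = - \frac{\sqrt{2} \sqrt{T}}{6}$ ($I{\left(T \right)} = - \frac{\sqrt{T + T}}{6} = - \frac{\sqrt{2 T}}{6} = - \frac{\sqrt{2} \sqrt{T}}{6}$)
$\left(94 + A{\left(J{\left(3 \right)} \right)}\right) 42 - I{\left(-204 \right)} = \left(94 - \frac{2}{3}\right) 42 - - \frac{\sqrt{2} \sqrt{-204}}{6} = \frac{280}{3} \cdot 42 - - \frac{\sqrt{2} \cdot 2 i \sqrt{51}}{6} = 3920 - - \frac{i \sqrt{102}}{3} = 3920 + \frac{i \sqrt{102}}{3}$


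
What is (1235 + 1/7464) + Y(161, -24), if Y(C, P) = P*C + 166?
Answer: -18383831/7464 ≈ -2463.0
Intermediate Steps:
Y(C, P) = 166 + C*P (Y(C, P) = C*P + 166 = 166 + C*P)
(1235 + 1/7464) + Y(161, -24) = (1235 + 1/7464) + (166 + 161*(-24)) = (1235 + 1/7464) + (166 - 3864) = 9218041/7464 - 3698 = -18383831/7464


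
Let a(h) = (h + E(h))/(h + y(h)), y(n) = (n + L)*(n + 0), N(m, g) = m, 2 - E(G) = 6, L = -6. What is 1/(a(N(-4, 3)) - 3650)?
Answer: -9/32852 ≈ -0.00027396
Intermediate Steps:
E(G) = -4 (E(G) = 2 - 1*6 = 2 - 6 = -4)
y(n) = n*(-6 + n) (y(n) = (n - 6)*(n + 0) = (-6 + n)*n = n*(-6 + n))
a(h) = (-4 + h)/(h + h*(-6 + h)) (a(h) = (h - 4)/(h + h*(-6 + h)) = (-4 + h)/(h + h*(-6 + h)))
1/(a(N(-4, 3)) - 3650) = 1/((-4 - 4)/((-4)*(-5 - 4)) - 3650) = 1/(-1/4*(-8)/(-9) - 3650) = 1/(-1/4*(-1/9)*(-8) - 3650) = 1/(-2/9 - 3650) = 1/(-32852/9) = -9/32852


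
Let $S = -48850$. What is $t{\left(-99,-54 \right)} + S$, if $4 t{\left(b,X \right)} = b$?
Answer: $- \frac{195499}{4} \approx -48875.0$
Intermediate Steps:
$t{\left(b,X \right)} = \frac{b}{4}$
$t{\left(-99,-54 \right)} + S = \frac{1}{4} \left(-99\right) - 48850 = - \frac{99}{4} - 48850 = - \frac{195499}{4}$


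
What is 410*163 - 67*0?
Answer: 66830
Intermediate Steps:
410*163 - 67*0 = 66830 + 0 = 66830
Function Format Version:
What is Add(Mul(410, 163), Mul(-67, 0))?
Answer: 66830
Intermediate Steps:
Add(Mul(410, 163), Mul(-67, 0)) = Add(66830, 0) = 66830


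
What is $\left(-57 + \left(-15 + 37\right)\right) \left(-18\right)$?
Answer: $630$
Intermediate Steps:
$\left(-57 + \left(-15 + 37\right)\right) \left(-18\right) = \left(-57 + 22\right) \left(-18\right) = \left(-35\right) \left(-18\right) = 630$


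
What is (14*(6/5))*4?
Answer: 336/5 ≈ 67.200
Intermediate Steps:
(14*(6/5))*4 = (84/5)*4 = 336/5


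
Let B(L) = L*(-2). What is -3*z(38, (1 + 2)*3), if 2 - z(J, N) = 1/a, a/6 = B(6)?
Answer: -145/24 ≈ -6.0417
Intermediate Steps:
B(L) = -2*L
a = -72 (a = 6*(-2*6) = 6*(-12) = -72)
z(J, N) = 145/72 (z(J, N) = 2 - 1/(-72) = 2 - 1*(-1/72) = 2 + 1/72 = 145/72)
-3*z(38, (1 + 2)*3) = -3*145/72 = -145/24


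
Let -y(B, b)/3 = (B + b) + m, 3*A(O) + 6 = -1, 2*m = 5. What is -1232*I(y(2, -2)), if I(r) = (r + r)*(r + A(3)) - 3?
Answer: -178024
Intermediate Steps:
m = 5/2 (m = (½)*5 = 5/2 ≈ 2.5000)
A(O) = -7/3 (A(O) = -2 + (⅓)*(-1) = -2 - ⅓ = -7/3)
y(B, b) = -15/2 - 3*B - 3*b (y(B, b) = -3*((B + b) + 5/2) = -3*(5/2 + B + b) = -15/2 - 3*B - 3*b)
I(r) = -3 + 2*r*(-7/3 + r) (I(r) = (r + r)*(r - 7/3) - 3 = (2*r)*(-7/3 + r) - 3 = 2*r*(-7/3 + r) - 3 = -3 + 2*r*(-7/3 + r))
-1232*I(y(2, -2)) = -1232*(-3 + 2*(-15/2 - 3*2 - 3*(-2))² - 14*(-15/2 - 3*2 - 3*(-2))/3) = -1232*(-3 + 2*(-15/2 - 6 + 6)² - 14*(-15/2 - 6 + 6)/3) = -1232*(-3 + 2*(-15/2)² - 14/3*(-15/2)) = -1232*(-3 + 2*(225/4) + 35) = -1232*(-3 + 225/2 + 35) = -1232*289/2 = -178024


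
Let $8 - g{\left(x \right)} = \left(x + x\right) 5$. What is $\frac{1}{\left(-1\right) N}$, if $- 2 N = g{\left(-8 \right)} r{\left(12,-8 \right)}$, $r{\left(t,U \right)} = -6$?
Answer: $- \frac{1}{264} \approx -0.0037879$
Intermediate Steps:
$g{\left(x \right)} = 8 - 10 x$ ($g{\left(x \right)} = 8 - \left(x + x\right) 5 = 8 - 2 x 5 = 8 - 10 x$)
$N = 264$ ($N = - \frac{\left(8 - -80\right) \left(-6\right)}{2} = - \frac{\left(8 + 80\right) \left(-6\right)}{2} = - \frac{88 \left(-6\right)}{2} = \left(- \frac{1}{2}\right) \left(-528\right) = 264$)
$\frac{1}{\left(-1\right) N} = \frac{1}{\left(-1\right) 264} = \frac{1}{-264} = - \frac{1}{264}$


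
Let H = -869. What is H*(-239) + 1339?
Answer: 209030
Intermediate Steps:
H*(-239) + 1339 = -869*(-239) + 1339 = 207691 + 1339 = 209030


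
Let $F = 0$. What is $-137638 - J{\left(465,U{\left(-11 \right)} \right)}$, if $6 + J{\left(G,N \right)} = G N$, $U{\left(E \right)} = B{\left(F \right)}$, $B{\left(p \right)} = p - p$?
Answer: $-137632$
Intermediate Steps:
$B{\left(p \right)} = 0$
$U{\left(E \right)} = 0$
$J{\left(G,N \right)} = -6 + G N$
$-137638 - J{\left(465,U{\left(-11 \right)} \right)} = -137638 - \left(-6 + 465 \cdot 0\right) = -137638 - \left(-6 + 0\right) = -137638 - -6 = -137638 + 6 = -137632$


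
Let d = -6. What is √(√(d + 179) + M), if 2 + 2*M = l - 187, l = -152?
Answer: √(-682 + 4*√173)/2 ≈ 12.544*I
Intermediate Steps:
M = -341/2 (M = -1 + (-152 - 187)/2 = -1 + (½)*(-339) = -1 - 339/2 = -341/2 ≈ -170.50)
√(√(d + 179) + M) = √(√(-6 + 179) - 341/2) = √(√173 - 341/2) = √(-341/2 + √173)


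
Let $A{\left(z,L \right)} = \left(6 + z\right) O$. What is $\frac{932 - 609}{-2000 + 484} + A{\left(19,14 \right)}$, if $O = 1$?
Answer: $\frac{37577}{1516} \approx 24.787$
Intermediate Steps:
$A{\left(z,L \right)} = 6 + z$ ($A{\left(z,L \right)} = \left(6 + z\right) 1 = 6 + z$)
$\frac{932 - 609}{-2000 + 484} + A{\left(19,14 \right)} = \frac{932 - 609}{-2000 + 484} + \left(6 + 19\right) = \frac{323}{-1516} + 25 = 323 \left(- \frac{1}{1516}\right) + 25 = - \frac{323}{1516} + 25 = \frac{37577}{1516}$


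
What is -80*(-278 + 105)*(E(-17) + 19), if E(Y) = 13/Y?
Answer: 4290400/17 ≈ 2.5238e+5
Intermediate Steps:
-80*(-278 + 105)*(E(-17) + 19) = -80*(-278 + 105)*(13/(-17) + 19) = -(-13840)*(13*(-1/17) + 19) = -(-13840)*(-13/17 + 19) = -(-13840)*310/17 = -80*(-53630/17) = 4290400/17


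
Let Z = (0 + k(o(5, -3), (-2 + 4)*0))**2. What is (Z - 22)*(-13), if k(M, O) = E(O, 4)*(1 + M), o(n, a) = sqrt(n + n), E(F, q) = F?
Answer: 286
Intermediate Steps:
o(n, a) = sqrt(2)*sqrt(n) (o(n, a) = sqrt(2*n) = sqrt(2)*sqrt(n))
k(M, O) = O*(1 + M)
Z = 0 (Z = (0 + ((-2 + 4)*0)*(1 + sqrt(2)*sqrt(5)))**2 = (0 + (2*0)*(1 + sqrt(10)))**2 = (0 + 0*(1 + sqrt(10)))**2 = (0 + 0)**2 = 0**2 = 0)
(Z - 22)*(-13) = (0 - 22)*(-13) = -22*(-13) = 286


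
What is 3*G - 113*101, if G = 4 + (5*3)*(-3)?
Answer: -11536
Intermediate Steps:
G = -41 (G = 4 + 15*(-3) = 4 - 45 = -41)
3*G - 113*101 = 3*(-41) - 113*101 = -123 - 11413 = -11536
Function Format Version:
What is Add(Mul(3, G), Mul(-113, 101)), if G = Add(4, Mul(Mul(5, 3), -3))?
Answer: -11536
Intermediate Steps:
G = -41 (G = Add(4, Mul(15, -3)) = Add(4, -45) = -41)
Add(Mul(3, G), Mul(-113, 101)) = Add(Mul(3, -41), Mul(-113, 101)) = Add(-123, -11413) = -11536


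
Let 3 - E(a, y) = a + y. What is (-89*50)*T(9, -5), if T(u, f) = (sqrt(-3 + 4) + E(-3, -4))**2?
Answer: -538450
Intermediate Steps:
E(a, y) = 3 - a - y (E(a, y) = 3 - (a + y) = 3 + (-a - y) = 3 - a - y)
T(u, f) = 121 (T(u, f) = (sqrt(-3 + 4) + (3 - 1*(-3) - 1*(-4)))**2 = (sqrt(1) + (3 + 3 + 4))**2 = (1 + 10)**2 = 11**2 = 121)
(-89*50)*T(9, -5) = -89*50*121 = -4450*121 = -538450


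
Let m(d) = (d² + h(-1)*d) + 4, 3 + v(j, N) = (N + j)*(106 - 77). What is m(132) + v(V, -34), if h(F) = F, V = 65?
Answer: 18192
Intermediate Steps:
v(j, N) = -3 + 29*N + 29*j (v(j, N) = -3 + (N + j)*(106 - 77) = -3 + (N + j)*29 = -3 + (29*N + 29*j) = -3 + 29*N + 29*j)
m(d) = 4 + d² - d (m(d) = (d² - d) + 4 = 4 + d² - d)
m(132) + v(V, -34) = (4 + 132² - 1*132) + (-3 + 29*(-34) + 29*65) = (4 + 17424 - 132) + (-3 - 986 + 1885) = 17296 + 896 = 18192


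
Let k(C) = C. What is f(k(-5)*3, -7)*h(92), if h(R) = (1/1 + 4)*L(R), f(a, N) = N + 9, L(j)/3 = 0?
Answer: 0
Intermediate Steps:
L(j) = 0 (L(j) = 3*0 = 0)
f(a, N) = 9 + N
h(R) = 0 (h(R) = (1/1 + 4)*0 = (1 + 4)*0 = 5*0 = 0)
f(k(-5)*3, -7)*h(92) = (9 - 7)*0 = 2*0 = 0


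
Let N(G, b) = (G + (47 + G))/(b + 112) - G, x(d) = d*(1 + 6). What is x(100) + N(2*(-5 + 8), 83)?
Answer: 135389/195 ≈ 694.30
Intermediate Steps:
x(d) = 7*d (x(d) = d*7 = 7*d)
N(G, b) = -G + (47 + 2*G)/(112 + b) (N(G, b) = (47 + 2*G)/(112 + b) - G = -G + (47 + 2*G)/(112 + b))
x(100) + N(2*(-5 + 8), 83) = 7*100 + (47 - 220*(-5 + 8) - 1*2*(-5 + 8)*83)/(112 + 83) = 700 + (47 - 220*3 - 1*2*3*83)/195 = 700 + (47 - 110*6 - 1*6*83)/195 = 700 + (47 - 660 - 498)/195 = 700 + (1/195)*(-1111) = 700 - 1111/195 = 135389/195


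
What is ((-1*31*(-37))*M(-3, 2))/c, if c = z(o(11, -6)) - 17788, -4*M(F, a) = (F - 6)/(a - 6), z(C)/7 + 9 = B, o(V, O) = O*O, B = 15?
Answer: 10323/283936 ≈ 0.036357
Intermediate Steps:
o(V, O) = O²
z(C) = 42 (z(C) = -63 + 7*15 = -63 + 105 = 42)
M(F, a) = -(-6 + F)/(4*(-6 + a)) (M(F, a) = -(F - 6)/(4*(a - 6)) = -(-6 + F)/(4*(-6 + a)))
c = -17746 (c = 42 - 17788 = -17746)
((-1*31*(-37))*M(-3, 2))/c = ((-1*31*(-37))*((6 - 1*(-3))/(4*(-6 + 2))))/(-17746) = ((-31*(-37))*((¼)*(6 + 3)/(-4)))*(-1/17746) = (1147*((¼)*(-¼)*9))*(-1/17746) = (1147*(-9/16))*(-1/17746) = -10323/16*(-1/17746) = 10323/283936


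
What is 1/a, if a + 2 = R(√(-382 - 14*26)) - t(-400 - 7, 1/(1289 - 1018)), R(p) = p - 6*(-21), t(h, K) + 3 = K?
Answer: 4663368/619624021 - 73441*I*√746/1239248042 ≈ 0.0075261 - 0.0016186*I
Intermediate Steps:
t(h, K) = -3 + K
R(p) = 126 + p (R(p) = p + 126 = 126 + p)
a = 34416/271 + I*√746 (a = -2 + ((126 + √(-382 - 14*26)) - (-3 + 1/(1289 - 1018))) = -2 + ((126 + √(-382 - 364)) - (-3 + 1/271)) = -2 + ((126 + √(-746)) - (-3 + 1/271)) = -2 + ((126 + I*√746) - 1*(-812/271)) = -2 + ((126 + I*√746) + 812/271) = -2 + (34958/271 + I*√746) = 34416/271 + I*√746 ≈ 127.0 + 27.313*I)
1/a = 1/(34416/271 + I*√746)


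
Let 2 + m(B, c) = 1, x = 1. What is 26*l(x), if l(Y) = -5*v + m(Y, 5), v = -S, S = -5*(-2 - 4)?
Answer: 3874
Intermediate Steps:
m(B, c) = -1 (m(B, c) = -2 + 1 = -1)
S = 30 (S = -5*(-6) = 30)
v = -30 (v = -1*30 = -30)
l(Y) = 149 (l(Y) = -5*(-30) - 1 = 150 - 1 = 149)
26*l(x) = 26*149 = 3874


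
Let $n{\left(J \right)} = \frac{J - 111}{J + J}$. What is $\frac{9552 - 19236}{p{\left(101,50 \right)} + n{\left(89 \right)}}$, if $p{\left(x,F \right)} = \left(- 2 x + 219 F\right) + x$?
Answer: $- \frac{143646}{160925} \approx -0.89263$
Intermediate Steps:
$p{\left(x,F \right)} = - x + 219 F$
$n{\left(J \right)} = \frac{-111 + J}{2 J}$
$\frac{9552 - 19236}{p{\left(101,50 \right)} + n{\left(89 \right)}} = \frac{9552 - 19236}{\left(\left(-1\right) 101 + 219 \cdot 50\right) + \frac{-111 + 89}{2 \cdot 89}} = - \frac{9684}{\left(-101 + 10950\right) + \frac{1}{2} \cdot \frac{1}{89} \left(-22\right)} = - \frac{9684}{10849 - \frac{11}{89}} = - \frac{9684}{\frac{965550}{89}} = \left(-9684\right) \frac{89}{965550} = - \frac{143646}{160925}$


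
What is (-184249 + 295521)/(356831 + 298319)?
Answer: 55636/327575 ≈ 0.16984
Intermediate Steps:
(-184249 + 295521)/(356831 + 298319) = 111272/655150 = 111272*(1/655150) = 55636/327575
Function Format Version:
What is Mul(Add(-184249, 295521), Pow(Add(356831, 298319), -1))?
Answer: Rational(55636, 327575) ≈ 0.16984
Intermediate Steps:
Mul(Add(-184249, 295521), Pow(Add(356831, 298319), -1)) = Mul(111272, Pow(655150, -1)) = Mul(111272, Rational(1, 655150)) = Rational(55636, 327575)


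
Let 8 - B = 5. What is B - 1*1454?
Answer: -1451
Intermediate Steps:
B = 3 (B = 8 - 1*5 = 8 - 5 = 3)
B - 1*1454 = 3 - 1*1454 = 3 - 1454 = -1451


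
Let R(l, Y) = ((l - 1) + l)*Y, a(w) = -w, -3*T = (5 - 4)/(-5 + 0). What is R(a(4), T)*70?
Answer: -42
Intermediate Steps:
T = 1/15 (T = -(5 - 4)/(3*(-5 + 0)) = -1/(3*(-5)) = -(-1)/(3*5) = -⅓*(-⅕) = 1/15 ≈ 0.066667)
R(l, Y) = Y*(-1 + 2*l) (R(l, Y) = ((-1 + l) + l)*Y = (-1 + 2*l)*Y = Y*(-1 + 2*l))
R(a(4), T)*70 = ((-1 + 2*(-1*4))/15)*70 = ((-1 + 2*(-4))/15)*70 = ((-1 - 8)/15)*70 = ((1/15)*(-9))*70 = -⅗*70 = -42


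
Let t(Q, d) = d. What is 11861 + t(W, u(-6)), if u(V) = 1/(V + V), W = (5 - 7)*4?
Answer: 142331/12 ≈ 11861.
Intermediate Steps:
W = -8 (W = -2*4 = -8)
u(V) = 1/(2*V)
11861 + t(W, u(-6)) = 11861 + (1/2)/(-6) = 11861 + (1/2)*(-1/6) = 11861 - 1/12 = 142331/12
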